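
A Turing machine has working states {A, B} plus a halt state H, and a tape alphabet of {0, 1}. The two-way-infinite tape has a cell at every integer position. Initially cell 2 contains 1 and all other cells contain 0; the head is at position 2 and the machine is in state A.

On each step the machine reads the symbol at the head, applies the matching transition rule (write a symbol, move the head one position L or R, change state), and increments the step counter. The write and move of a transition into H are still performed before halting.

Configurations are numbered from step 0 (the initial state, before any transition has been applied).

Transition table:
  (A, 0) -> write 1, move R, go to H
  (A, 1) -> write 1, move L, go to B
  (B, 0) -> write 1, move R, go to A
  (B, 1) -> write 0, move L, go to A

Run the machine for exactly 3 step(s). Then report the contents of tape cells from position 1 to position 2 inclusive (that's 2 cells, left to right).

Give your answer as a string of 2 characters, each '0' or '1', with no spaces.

Step 1: in state A at pos 2, read 1 -> (A,1)->write 1,move L,goto B. Now: state=B, head=1, tape[0..3]=0010 (head:  ^)
Step 2: in state B at pos 1, read 0 -> (B,0)->write 1,move R,goto A. Now: state=A, head=2, tape[0..3]=0110 (head:   ^)
Step 3: in state A at pos 2, read 1 -> (A,1)->write 1,move L,goto B. Now: state=B, head=1, tape[0..3]=0110 (head:  ^)

Answer: 11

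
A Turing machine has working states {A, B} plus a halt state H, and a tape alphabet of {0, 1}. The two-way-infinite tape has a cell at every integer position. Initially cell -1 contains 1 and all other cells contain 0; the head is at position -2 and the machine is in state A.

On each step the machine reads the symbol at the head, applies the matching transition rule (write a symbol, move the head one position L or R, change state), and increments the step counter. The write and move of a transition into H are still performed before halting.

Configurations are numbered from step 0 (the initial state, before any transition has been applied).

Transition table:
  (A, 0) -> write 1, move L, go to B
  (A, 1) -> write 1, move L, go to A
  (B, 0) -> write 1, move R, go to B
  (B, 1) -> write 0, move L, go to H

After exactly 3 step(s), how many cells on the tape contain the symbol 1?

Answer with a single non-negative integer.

Answer: 2

Derivation:
Step 1: in state A at pos -2, read 0 -> (A,0)->write 1,move L,goto B. Now: state=B, head=-3, tape[-4..0]=00110 (head:  ^)
Step 2: in state B at pos -3, read 0 -> (B,0)->write 1,move R,goto B. Now: state=B, head=-2, tape[-4..0]=01110 (head:   ^)
Step 3: in state B at pos -2, read 1 -> (B,1)->write 0,move L,goto H. Now: state=H, head=-3, tape[-4..0]=01010 (head:  ^)
Cells containing 1 after step 3: {-3, -1} -> 2 cell(s)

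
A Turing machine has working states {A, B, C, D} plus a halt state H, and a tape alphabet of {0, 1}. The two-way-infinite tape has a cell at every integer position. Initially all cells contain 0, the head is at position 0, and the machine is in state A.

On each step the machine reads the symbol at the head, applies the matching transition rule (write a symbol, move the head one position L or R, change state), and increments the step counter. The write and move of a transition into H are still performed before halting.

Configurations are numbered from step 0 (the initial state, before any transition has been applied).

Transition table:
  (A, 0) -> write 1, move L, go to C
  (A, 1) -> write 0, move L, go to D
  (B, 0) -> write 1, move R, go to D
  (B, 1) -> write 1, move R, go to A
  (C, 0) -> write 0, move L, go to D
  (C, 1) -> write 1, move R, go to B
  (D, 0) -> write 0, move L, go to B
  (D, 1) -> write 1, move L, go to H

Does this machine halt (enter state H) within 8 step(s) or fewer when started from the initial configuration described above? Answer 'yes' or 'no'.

Step 1: in state A at pos 0, read 0 -> (A,0)->write 1,move L,goto C. Now: state=C, head=-1, tape[-2..1]=0010 (head:  ^)
Step 2: in state C at pos -1, read 0 -> (C,0)->write 0,move L,goto D. Now: state=D, head=-2, tape[-3..1]=00010 (head:  ^)
Step 3: in state D at pos -2, read 0 -> (D,0)->write 0,move L,goto B. Now: state=B, head=-3, tape[-4..1]=000010 (head:  ^)
Step 4: in state B at pos -3, read 0 -> (B,0)->write 1,move R,goto D. Now: state=D, head=-2, tape[-4..1]=010010 (head:   ^)
Step 5: in state D at pos -2, read 0 -> (D,0)->write 0,move L,goto B. Now: state=B, head=-3, tape[-4..1]=010010 (head:  ^)
Step 6: in state B at pos -3, read 1 -> (B,1)->write 1,move R,goto A. Now: state=A, head=-2, tape[-4..1]=010010 (head:   ^)
Step 7: in state A at pos -2, read 0 -> (A,0)->write 1,move L,goto C. Now: state=C, head=-3, tape[-4..1]=011010 (head:  ^)
Step 8: in state C at pos -3, read 1 -> (C,1)->write 1,move R,goto B. Now: state=B, head=-2, tape[-4..1]=011010 (head:   ^)
After 8 step(s): state = B (not H) -> not halted within 8 -> no

Answer: no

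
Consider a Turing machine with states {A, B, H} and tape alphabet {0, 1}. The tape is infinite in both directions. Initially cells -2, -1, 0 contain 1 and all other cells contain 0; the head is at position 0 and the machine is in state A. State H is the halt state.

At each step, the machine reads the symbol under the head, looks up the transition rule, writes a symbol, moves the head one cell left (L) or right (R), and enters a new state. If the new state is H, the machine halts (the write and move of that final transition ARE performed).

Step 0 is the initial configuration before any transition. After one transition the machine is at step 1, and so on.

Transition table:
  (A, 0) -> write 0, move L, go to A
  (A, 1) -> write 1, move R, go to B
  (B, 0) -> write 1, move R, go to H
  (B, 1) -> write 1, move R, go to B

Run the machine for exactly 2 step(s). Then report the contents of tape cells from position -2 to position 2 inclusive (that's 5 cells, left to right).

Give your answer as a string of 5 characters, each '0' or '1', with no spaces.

Answer: 11110

Derivation:
Step 1: in state A at pos 0, read 1 -> (A,1)->write 1,move R,goto B. Now: state=B, head=1, tape[-3..2]=011100 (head:     ^)
Step 2: in state B at pos 1, read 0 -> (B,0)->write 1,move R,goto H. Now: state=H, head=2, tape[-3..3]=0111100 (head:      ^)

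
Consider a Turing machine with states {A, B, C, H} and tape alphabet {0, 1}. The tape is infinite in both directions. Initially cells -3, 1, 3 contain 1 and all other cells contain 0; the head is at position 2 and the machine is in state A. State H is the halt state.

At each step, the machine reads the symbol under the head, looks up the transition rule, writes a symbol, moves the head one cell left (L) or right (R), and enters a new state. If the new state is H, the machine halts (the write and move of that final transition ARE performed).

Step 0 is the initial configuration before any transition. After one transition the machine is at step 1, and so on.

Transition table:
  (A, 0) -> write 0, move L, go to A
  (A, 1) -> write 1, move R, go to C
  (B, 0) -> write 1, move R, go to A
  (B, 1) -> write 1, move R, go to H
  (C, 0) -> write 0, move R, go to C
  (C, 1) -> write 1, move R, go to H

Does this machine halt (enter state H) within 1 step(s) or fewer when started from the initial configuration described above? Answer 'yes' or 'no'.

Step 1: in state A at pos 2, read 0 -> (A,0)->write 0,move L,goto A. Now: state=A, head=1, tape[-4..4]=010001010 (head:      ^)
After 1 step(s): state = A (not H) -> not halted within 1 -> no

Answer: no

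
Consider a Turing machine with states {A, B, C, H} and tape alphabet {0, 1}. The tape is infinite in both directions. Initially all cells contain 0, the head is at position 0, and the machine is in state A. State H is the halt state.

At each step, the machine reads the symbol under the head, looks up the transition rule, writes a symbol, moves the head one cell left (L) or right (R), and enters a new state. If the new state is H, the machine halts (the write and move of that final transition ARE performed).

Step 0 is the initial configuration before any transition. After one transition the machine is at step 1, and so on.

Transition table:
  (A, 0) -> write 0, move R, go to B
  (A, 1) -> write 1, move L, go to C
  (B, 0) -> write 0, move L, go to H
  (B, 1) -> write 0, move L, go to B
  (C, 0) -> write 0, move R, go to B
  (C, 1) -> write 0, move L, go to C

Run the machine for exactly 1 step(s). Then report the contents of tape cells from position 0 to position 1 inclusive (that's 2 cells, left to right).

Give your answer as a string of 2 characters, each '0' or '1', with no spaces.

Answer: 00

Derivation:
Step 1: in state A at pos 0, read 0 -> (A,0)->write 0,move R,goto B. Now: state=B, head=1, tape[-1..2]=0000 (head:   ^)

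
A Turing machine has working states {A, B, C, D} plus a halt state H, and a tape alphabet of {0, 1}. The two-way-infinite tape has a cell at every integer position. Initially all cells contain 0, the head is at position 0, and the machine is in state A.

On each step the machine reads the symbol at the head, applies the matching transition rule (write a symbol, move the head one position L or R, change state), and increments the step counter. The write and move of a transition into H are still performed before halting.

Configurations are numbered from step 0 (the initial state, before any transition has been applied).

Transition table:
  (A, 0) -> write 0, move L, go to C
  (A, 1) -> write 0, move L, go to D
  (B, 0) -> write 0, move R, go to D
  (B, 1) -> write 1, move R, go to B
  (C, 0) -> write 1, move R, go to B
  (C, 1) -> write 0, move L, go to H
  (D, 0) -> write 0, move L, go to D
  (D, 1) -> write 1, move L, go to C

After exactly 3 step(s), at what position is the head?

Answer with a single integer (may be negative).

Step 1: in state A at pos 0, read 0 -> (A,0)->write 0,move L,goto C. Now: state=C, head=-1, tape[-2..1]=0000 (head:  ^)
Step 2: in state C at pos -1, read 0 -> (C,0)->write 1,move R,goto B. Now: state=B, head=0, tape[-2..1]=0100 (head:   ^)
Step 3: in state B at pos 0, read 0 -> (B,0)->write 0,move R,goto D. Now: state=D, head=1, tape[-2..2]=01000 (head:    ^)

Answer: 1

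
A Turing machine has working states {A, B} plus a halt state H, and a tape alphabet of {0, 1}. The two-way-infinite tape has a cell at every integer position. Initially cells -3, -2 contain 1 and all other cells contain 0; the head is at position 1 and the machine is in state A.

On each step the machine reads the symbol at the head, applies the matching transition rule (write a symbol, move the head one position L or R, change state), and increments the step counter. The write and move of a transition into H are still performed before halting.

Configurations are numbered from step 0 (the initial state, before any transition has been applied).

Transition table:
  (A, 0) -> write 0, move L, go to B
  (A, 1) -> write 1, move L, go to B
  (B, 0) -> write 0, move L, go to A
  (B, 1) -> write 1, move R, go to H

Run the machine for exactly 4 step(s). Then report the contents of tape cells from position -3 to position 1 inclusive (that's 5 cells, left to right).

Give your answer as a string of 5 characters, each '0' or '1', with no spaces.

Answer: 11000

Derivation:
Step 1: in state A at pos 1, read 0 -> (A,0)->write 0,move L,goto B. Now: state=B, head=0, tape[-4..2]=0110000 (head:     ^)
Step 2: in state B at pos 0, read 0 -> (B,0)->write 0,move L,goto A. Now: state=A, head=-1, tape[-4..2]=0110000 (head:    ^)
Step 3: in state A at pos -1, read 0 -> (A,0)->write 0,move L,goto B. Now: state=B, head=-2, tape[-4..2]=0110000 (head:   ^)
Step 4: in state B at pos -2, read 1 -> (B,1)->write 1,move R,goto H. Now: state=H, head=-1, tape[-4..2]=0110000 (head:    ^)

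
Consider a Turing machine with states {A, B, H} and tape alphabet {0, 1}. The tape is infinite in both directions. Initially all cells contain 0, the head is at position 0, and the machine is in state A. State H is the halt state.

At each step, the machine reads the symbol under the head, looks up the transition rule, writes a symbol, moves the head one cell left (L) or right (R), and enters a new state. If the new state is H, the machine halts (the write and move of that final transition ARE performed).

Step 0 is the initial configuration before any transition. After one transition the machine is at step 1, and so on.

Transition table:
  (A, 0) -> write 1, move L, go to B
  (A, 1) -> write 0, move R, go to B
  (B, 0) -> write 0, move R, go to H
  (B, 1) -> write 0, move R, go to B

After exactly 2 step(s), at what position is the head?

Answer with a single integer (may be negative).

Answer: 0

Derivation:
Step 1: in state A at pos 0, read 0 -> (A,0)->write 1,move L,goto B. Now: state=B, head=-1, tape[-2..1]=0010 (head:  ^)
Step 2: in state B at pos -1, read 0 -> (B,0)->write 0,move R,goto H. Now: state=H, head=0, tape[-2..1]=0010 (head:   ^)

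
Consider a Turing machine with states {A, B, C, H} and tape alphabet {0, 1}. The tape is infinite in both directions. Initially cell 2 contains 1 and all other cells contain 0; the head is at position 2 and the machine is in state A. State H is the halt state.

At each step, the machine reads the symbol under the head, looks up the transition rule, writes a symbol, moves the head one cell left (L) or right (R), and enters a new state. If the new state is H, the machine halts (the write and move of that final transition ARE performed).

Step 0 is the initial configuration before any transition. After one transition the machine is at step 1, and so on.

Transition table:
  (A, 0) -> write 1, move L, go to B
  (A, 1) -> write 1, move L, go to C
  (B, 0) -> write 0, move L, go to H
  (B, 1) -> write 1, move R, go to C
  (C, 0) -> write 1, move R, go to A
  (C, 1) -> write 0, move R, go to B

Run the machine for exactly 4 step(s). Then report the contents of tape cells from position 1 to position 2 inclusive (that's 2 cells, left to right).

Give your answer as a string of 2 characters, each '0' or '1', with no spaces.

Answer: 01

Derivation:
Step 1: in state A at pos 2, read 1 -> (A,1)->write 1,move L,goto C. Now: state=C, head=1, tape[0..3]=0010 (head:  ^)
Step 2: in state C at pos 1, read 0 -> (C,0)->write 1,move R,goto A. Now: state=A, head=2, tape[0..3]=0110 (head:   ^)
Step 3: in state A at pos 2, read 1 -> (A,1)->write 1,move L,goto C. Now: state=C, head=1, tape[0..3]=0110 (head:  ^)
Step 4: in state C at pos 1, read 1 -> (C,1)->write 0,move R,goto B. Now: state=B, head=2, tape[0..3]=0010 (head:   ^)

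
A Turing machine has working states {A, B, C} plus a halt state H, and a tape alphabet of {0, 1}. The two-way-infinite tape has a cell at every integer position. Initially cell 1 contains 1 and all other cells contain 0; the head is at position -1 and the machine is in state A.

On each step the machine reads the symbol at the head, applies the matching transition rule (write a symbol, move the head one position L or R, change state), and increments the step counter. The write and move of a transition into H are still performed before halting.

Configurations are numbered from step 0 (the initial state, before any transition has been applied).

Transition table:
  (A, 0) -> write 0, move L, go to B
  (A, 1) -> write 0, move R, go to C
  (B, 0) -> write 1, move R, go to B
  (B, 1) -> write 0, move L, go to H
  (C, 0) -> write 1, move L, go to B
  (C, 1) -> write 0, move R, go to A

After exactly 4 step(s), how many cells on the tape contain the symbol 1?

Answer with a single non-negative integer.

Step 1: in state A at pos -1, read 0 -> (A,0)->write 0,move L,goto B. Now: state=B, head=-2, tape[-3..2]=000010 (head:  ^)
Step 2: in state B at pos -2, read 0 -> (B,0)->write 1,move R,goto B. Now: state=B, head=-1, tape[-3..2]=010010 (head:   ^)
Step 3: in state B at pos -1, read 0 -> (B,0)->write 1,move R,goto B. Now: state=B, head=0, tape[-3..2]=011010 (head:    ^)
Step 4: in state B at pos 0, read 0 -> (B,0)->write 1,move R,goto B. Now: state=B, head=1, tape[-3..2]=011110 (head:     ^)
Cells containing 1 after step 4: {-2, -1, 0, 1} -> 4 cell(s)

Answer: 4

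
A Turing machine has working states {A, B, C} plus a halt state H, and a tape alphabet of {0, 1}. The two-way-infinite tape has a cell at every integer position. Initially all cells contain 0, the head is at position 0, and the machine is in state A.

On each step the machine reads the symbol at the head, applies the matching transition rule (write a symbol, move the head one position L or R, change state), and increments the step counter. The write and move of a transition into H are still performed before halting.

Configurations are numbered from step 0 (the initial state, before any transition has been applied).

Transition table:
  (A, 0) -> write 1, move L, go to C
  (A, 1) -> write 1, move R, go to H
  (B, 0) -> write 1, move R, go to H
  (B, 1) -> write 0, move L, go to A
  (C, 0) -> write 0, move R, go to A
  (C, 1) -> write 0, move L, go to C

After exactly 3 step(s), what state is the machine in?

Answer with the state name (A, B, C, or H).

Step 1: in state A at pos 0, read 0 -> (A,0)->write 1,move L,goto C. Now: state=C, head=-1, tape[-2..1]=0010 (head:  ^)
Step 2: in state C at pos -1, read 0 -> (C,0)->write 0,move R,goto A. Now: state=A, head=0, tape[-2..1]=0010 (head:   ^)
Step 3: in state A at pos 0, read 1 -> (A,1)->write 1,move R,goto H. Now: state=H, head=1, tape[-2..2]=00100 (head:    ^)

Answer: H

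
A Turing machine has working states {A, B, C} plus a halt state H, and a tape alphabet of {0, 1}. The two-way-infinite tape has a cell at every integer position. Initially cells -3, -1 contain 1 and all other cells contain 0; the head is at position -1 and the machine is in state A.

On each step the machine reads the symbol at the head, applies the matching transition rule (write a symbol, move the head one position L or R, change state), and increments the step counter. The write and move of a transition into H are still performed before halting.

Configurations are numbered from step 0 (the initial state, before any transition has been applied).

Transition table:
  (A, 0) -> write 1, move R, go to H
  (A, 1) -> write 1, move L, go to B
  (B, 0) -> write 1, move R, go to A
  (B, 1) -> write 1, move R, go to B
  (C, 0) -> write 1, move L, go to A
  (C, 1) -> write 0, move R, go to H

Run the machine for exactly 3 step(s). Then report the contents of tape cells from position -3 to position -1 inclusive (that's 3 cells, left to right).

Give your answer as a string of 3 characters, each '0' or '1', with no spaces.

Answer: 111

Derivation:
Step 1: in state A at pos -1, read 1 -> (A,1)->write 1,move L,goto B. Now: state=B, head=-2, tape[-4..0]=01010 (head:   ^)
Step 2: in state B at pos -2, read 0 -> (B,0)->write 1,move R,goto A. Now: state=A, head=-1, tape[-4..0]=01110 (head:    ^)
Step 3: in state A at pos -1, read 1 -> (A,1)->write 1,move L,goto B. Now: state=B, head=-2, tape[-4..0]=01110 (head:   ^)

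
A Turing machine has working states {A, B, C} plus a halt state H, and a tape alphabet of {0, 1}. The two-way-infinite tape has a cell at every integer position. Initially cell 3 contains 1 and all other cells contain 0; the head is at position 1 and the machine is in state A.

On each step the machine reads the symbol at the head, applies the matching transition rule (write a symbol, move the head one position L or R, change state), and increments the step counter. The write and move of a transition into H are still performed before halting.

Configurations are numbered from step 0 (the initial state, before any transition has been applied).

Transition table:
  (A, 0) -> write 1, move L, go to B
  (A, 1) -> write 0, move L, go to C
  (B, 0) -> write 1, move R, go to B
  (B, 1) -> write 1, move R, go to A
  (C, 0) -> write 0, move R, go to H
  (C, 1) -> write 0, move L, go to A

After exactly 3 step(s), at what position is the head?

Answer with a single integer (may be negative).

Answer: 2

Derivation:
Step 1: in state A at pos 1, read 0 -> (A,0)->write 1,move L,goto B. Now: state=B, head=0, tape[-1..4]=001010 (head:  ^)
Step 2: in state B at pos 0, read 0 -> (B,0)->write 1,move R,goto B. Now: state=B, head=1, tape[-1..4]=011010 (head:   ^)
Step 3: in state B at pos 1, read 1 -> (B,1)->write 1,move R,goto A. Now: state=A, head=2, tape[-1..4]=011010 (head:    ^)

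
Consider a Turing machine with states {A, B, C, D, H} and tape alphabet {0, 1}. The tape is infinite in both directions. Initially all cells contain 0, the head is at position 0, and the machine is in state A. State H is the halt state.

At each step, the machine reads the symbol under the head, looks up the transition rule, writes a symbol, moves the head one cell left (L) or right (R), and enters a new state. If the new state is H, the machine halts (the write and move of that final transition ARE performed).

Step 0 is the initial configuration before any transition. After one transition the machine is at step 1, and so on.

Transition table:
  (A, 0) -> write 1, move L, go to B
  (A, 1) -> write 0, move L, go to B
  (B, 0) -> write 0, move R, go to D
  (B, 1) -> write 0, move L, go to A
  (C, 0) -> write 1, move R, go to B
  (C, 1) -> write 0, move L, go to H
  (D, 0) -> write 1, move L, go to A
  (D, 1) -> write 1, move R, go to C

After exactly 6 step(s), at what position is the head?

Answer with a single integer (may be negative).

Step 1: in state A at pos 0, read 0 -> (A,0)->write 1,move L,goto B. Now: state=B, head=-1, tape[-2..1]=0010 (head:  ^)
Step 2: in state B at pos -1, read 0 -> (B,0)->write 0,move R,goto D. Now: state=D, head=0, tape[-2..1]=0010 (head:   ^)
Step 3: in state D at pos 0, read 1 -> (D,1)->write 1,move R,goto C. Now: state=C, head=1, tape[-2..2]=00100 (head:    ^)
Step 4: in state C at pos 1, read 0 -> (C,0)->write 1,move R,goto B. Now: state=B, head=2, tape[-2..3]=001100 (head:     ^)
Step 5: in state B at pos 2, read 0 -> (B,0)->write 0,move R,goto D. Now: state=D, head=3, tape[-2..4]=0011000 (head:      ^)
Step 6: in state D at pos 3, read 0 -> (D,0)->write 1,move L,goto A. Now: state=A, head=2, tape[-2..4]=0011010 (head:     ^)

Answer: 2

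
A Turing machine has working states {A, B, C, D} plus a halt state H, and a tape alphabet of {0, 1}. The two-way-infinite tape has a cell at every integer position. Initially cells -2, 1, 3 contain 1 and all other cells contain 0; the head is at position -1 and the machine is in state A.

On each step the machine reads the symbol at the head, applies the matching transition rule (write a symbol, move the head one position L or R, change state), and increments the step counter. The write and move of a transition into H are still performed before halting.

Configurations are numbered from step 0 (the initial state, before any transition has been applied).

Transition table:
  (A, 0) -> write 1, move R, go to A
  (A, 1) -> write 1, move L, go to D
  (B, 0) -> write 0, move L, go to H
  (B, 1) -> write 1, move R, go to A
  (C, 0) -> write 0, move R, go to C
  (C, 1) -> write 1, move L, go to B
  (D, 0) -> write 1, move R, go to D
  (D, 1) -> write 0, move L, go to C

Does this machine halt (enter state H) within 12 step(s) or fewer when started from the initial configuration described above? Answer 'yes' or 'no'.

Answer: yes

Derivation:
Step 1: in state A at pos -1, read 0 -> (A,0)->write 1,move R,goto A. Now: state=A, head=0, tape[-3..4]=01101010 (head:    ^)
Step 2: in state A at pos 0, read 0 -> (A,0)->write 1,move R,goto A. Now: state=A, head=1, tape[-3..4]=01111010 (head:     ^)
Step 3: in state A at pos 1, read 1 -> (A,1)->write 1,move L,goto D. Now: state=D, head=0, tape[-3..4]=01111010 (head:    ^)
Step 4: in state D at pos 0, read 1 -> (D,1)->write 0,move L,goto C. Now: state=C, head=-1, tape[-3..4]=01101010 (head:   ^)
Step 5: in state C at pos -1, read 1 -> (C,1)->write 1,move L,goto B. Now: state=B, head=-2, tape[-3..4]=01101010 (head:  ^)
Step 6: in state B at pos -2, read 1 -> (B,1)->write 1,move R,goto A. Now: state=A, head=-1, tape[-3..4]=01101010 (head:   ^)
Step 7: in state A at pos -1, read 1 -> (A,1)->write 1,move L,goto D. Now: state=D, head=-2, tape[-3..4]=01101010 (head:  ^)
Step 8: in state D at pos -2, read 1 -> (D,1)->write 0,move L,goto C. Now: state=C, head=-3, tape[-4..4]=000101010 (head:  ^)
Step 9: in state C at pos -3, read 0 -> (C,0)->write 0,move R,goto C. Now: state=C, head=-2, tape[-4..4]=000101010 (head:   ^)
Step 10: in state C at pos -2, read 0 -> (C,0)->write 0,move R,goto C. Now: state=C, head=-1, tape[-4..4]=000101010 (head:    ^)
Step 11: in state C at pos -1, read 1 -> (C,1)->write 1,move L,goto B. Now: state=B, head=-2, tape[-4..4]=000101010 (head:   ^)
Step 12: in state B at pos -2, read 0 -> (B,0)->write 0,move L,goto H. Now: state=H, head=-3, tape[-4..4]=000101010 (head:  ^)
State H reached at step 12; 12 <= 12 -> yes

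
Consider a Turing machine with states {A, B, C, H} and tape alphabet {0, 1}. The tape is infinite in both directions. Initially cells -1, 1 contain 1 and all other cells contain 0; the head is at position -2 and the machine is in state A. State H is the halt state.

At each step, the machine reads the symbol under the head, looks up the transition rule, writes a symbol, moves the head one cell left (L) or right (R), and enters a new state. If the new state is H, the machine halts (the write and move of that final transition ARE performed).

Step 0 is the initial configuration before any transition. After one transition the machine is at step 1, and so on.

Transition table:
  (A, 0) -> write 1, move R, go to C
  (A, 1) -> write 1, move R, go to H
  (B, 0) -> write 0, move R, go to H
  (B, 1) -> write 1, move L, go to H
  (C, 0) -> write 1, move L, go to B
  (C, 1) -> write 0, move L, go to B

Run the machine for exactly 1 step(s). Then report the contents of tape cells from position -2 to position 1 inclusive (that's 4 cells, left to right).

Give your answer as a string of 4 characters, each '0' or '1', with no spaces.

Answer: 1101

Derivation:
Step 1: in state A at pos -2, read 0 -> (A,0)->write 1,move R,goto C. Now: state=C, head=-1, tape[-3..2]=011010 (head:   ^)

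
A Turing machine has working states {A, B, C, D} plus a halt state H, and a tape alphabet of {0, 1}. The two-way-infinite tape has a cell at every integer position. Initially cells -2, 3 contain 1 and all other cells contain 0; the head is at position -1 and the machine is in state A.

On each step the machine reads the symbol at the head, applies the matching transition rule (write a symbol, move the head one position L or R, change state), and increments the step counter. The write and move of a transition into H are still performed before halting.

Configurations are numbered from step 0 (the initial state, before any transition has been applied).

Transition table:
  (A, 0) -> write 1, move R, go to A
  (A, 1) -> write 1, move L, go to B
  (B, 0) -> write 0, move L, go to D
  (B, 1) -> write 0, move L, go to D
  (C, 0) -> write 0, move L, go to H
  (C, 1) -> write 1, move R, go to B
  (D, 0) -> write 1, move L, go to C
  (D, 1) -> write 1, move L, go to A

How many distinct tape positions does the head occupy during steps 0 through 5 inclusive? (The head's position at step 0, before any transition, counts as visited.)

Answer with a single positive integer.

Step 1: in state A at pos -1, read 0 -> (A,0)->write 1,move R,goto A. Now: state=A, head=0, tape[-3..4]=01100010 (head:    ^)
Step 2: in state A at pos 0, read 0 -> (A,0)->write 1,move R,goto A. Now: state=A, head=1, tape[-3..4]=01110010 (head:     ^)
Step 3: in state A at pos 1, read 0 -> (A,0)->write 1,move R,goto A. Now: state=A, head=2, tape[-3..4]=01111010 (head:      ^)
Step 4: in state A at pos 2, read 0 -> (A,0)->write 1,move R,goto A. Now: state=A, head=3, tape[-3..4]=01111110 (head:       ^)
Step 5: in state A at pos 3, read 1 -> (A,1)->write 1,move L,goto B. Now: state=B, head=2, tape[-3..4]=01111110 (head:      ^)
Head positions at steps 0..5: starting at -1, distinct positions visited = {-1, 0, 1, 2, 3} -> 5 position(s)

Answer: 5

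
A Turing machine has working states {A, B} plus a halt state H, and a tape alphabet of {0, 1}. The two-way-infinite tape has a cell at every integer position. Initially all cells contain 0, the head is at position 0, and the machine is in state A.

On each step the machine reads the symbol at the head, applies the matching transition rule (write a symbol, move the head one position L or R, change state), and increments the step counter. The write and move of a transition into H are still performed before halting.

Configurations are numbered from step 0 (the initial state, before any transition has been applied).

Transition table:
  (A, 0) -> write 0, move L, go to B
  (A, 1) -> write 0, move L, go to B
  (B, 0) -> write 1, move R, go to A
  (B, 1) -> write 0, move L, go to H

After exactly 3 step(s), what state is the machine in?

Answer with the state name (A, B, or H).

Step 1: in state A at pos 0, read 0 -> (A,0)->write 0,move L,goto B. Now: state=B, head=-1, tape[-2..1]=0000 (head:  ^)
Step 2: in state B at pos -1, read 0 -> (B,0)->write 1,move R,goto A. Now: state=A, head=0, tape[-2..1]=0100 (head:   ^)
Step 3: in state A at pos 0, read 0 -> (A,0)->write 0,move L,goto B. Now: state=B, head=-1, tape[-2..1]=0100 (head:  ^)

Answer: B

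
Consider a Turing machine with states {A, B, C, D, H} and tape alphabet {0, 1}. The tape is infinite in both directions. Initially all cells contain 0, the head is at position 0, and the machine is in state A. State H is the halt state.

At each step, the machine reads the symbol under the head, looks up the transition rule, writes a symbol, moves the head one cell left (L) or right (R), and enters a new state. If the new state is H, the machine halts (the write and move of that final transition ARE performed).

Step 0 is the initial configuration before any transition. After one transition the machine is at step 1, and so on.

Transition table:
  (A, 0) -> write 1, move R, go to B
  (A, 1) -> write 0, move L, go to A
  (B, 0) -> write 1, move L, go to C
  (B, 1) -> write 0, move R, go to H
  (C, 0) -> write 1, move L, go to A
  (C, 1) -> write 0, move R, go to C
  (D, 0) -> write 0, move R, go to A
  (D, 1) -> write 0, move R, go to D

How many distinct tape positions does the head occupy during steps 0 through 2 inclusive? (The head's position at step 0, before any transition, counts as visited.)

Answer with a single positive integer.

Answer: 2

Derivation:
Step 1: in state A at pos 0, read 0 -> (A,0)->write 1,move R,goto B. Now: state=B, head=1, tape[-1..2]=0100 (head:   ^)
Step 2: in state B at pos 1, read 0 -> (B,0)->write 1,move L,goto C. Now: state=C, head=0, tape[-1..2]=0110 (head:  ^)
Head positions at steps 0..2: starting at 0, distinct positions visited = {0, 1} -> 2 position(s)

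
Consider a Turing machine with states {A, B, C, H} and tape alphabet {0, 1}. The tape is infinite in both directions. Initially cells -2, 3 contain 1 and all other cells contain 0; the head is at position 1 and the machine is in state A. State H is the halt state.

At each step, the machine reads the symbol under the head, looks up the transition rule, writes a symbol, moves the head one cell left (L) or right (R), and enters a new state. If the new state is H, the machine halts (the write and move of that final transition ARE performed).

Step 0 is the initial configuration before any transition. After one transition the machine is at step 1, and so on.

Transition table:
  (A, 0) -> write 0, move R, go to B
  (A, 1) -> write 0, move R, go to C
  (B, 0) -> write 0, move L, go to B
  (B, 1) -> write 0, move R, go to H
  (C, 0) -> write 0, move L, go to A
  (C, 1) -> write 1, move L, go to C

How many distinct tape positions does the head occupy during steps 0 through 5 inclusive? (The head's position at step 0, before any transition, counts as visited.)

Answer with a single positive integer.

Answer: 5

Derivation:
Step 1: in state A at pos 1, read 0 -> (A,0)->write 0,move R,goto B. Now: state=B, head=2, tape[-3..4]=01000010 (head:      ^)
Step 2: in state B at pos 2, read 0 -> (B,0)->write 0,move L,goto B. Now: state=B, head=1, tape[-3..4]=01000010 (head:     ^)
Step 3: in state B at pos 1, read 0 -> (B,0)->write 0,move L,goto B. Now: state=B, head=0, tape[-3..4]=01000010 (head:    ^)
Step 4: in state B at pos 0, read 0 -> (B,0)->write 0,move L,goto B. Now: state=B, head=-1, tape[-3..4]=01000010 (head:   ^)
Step 5: in state B at pos -1, read 0 -> (B,0)->write 0,move L,goto B. Now: state=B, head=-2, tape[-3..4]=01000010 (head:  ^)
Head positions at steps 0..5: starting at 1, distinct positions visited = {-2, -1, 0, 1, 2} -> 5 position(s)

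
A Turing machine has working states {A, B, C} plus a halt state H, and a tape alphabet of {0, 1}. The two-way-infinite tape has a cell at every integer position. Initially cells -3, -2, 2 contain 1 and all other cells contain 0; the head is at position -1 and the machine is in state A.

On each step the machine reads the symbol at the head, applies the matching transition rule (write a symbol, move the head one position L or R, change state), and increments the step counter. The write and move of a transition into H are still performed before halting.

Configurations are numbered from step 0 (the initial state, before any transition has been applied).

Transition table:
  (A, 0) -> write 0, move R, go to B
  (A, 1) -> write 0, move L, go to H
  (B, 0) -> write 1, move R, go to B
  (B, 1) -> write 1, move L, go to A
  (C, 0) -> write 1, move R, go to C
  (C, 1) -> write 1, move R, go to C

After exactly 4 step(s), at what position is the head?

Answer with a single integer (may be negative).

Answer: 1

Derivation:
Step 1: in state A at pos -1, read 0 -> (A,0)->write 0,move R,goto B. Now: state=B, head=0, tape[-4..3]=01100010 (head:     ^)
Step 2: in state B at pos 0, read 0 -> (B,0)->write 1,move R,goto B. Now: state=B, head=1, tape[-4..3]=01101010 (head:      ^)
Step 3: in state B at pos 1, read 0 -> (B,0)->write 1,move R,goto B. Now: state=B, head=2, tape[-4..3]=01101110 (head:       ^)
Step 4: in state B at pos 2, read 1 -> (B,1)->write 1,move L,goto A. Now: state=A, head=1, tape[-4..3]=01101110 (head:      ^)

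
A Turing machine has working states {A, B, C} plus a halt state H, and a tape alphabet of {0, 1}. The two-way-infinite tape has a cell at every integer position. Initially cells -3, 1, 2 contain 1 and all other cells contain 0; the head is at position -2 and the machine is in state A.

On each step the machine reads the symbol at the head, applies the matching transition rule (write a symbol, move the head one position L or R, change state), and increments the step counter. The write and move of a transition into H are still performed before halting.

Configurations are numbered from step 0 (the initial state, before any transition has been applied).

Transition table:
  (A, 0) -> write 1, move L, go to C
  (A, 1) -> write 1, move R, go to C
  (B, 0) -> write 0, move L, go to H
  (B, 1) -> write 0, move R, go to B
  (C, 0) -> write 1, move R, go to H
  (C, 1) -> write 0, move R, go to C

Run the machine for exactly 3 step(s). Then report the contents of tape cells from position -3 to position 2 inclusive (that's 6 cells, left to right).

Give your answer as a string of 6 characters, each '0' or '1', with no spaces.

Step 1: in state A at pos -2, read 0 -> (A,0)->write 1,move L,goto C. Now: state=C, head=-3, tape[-4..3]=01100110 (head:  ^)
Step 2: in state C at pos -3, read 1 -> (C,1)->write 0,move R,goto C. Now: state=C, head=-2, tape[-4..3]=00100110 (head:   ^)
Step 3: in state C at pos -2, read 1 -> (C,1)->write 0,move R,goto C. Now: state=C, head=-1, tape[-4..3]=00000110 (head:    ^)

Answer: 000011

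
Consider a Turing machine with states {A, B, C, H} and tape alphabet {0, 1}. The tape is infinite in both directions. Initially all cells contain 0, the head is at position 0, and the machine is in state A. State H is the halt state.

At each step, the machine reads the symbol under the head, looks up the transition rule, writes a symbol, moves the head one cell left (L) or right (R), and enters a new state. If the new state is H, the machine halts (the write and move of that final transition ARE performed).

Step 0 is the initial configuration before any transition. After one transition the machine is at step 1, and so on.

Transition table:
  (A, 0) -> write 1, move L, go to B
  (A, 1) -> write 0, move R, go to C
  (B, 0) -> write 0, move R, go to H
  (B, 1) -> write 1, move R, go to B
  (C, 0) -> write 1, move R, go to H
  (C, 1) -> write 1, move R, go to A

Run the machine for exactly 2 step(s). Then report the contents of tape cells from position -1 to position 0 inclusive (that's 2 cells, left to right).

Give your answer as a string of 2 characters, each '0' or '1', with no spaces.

Step 1: in state A at pos 0, read 0 -> (A,0)->write 1,move L,goto B. Now: state=B, head=-1, tape[-2..1]=0010 (head:  ^)
Step 2: in state B at pos -1, read 0 -> (B,0)->write 0,move R,goto H. Now: state=H, head=0, tape[-2..1]=0010 (head:   ^)

Answer: 01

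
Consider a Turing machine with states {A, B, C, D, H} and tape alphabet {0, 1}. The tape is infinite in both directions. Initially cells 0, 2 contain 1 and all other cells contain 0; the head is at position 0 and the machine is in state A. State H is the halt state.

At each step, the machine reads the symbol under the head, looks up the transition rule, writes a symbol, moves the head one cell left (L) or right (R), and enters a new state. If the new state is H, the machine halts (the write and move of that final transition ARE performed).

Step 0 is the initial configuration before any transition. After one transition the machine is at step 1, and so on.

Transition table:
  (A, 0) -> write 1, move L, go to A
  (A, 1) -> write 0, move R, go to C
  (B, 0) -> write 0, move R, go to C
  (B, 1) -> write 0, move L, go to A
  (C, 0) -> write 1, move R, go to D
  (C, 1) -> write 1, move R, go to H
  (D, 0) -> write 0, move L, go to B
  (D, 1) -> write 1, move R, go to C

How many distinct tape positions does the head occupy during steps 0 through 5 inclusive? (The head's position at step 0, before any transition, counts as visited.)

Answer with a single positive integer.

Step 1: in state A at pos 0, read 1 -> (A,1)->write 0,move R,goto C. Now: state=C, head=1, tape[-1..3]=00010 (head:   ^)
Step 2: in state C at pos 1, read 0 -> (C,0)->write 1,move R,goto D. Now: state=D, head=2, tape[-1..3]=00110 (head:    ^)
Step 3: in state D at pos 2, read 1 -> (D,1)->write 1,move R,goto C. Now: state=C, head=3, tape[-1..4]=001100 (head:     ^)
Step 4: in state C at pos 3, read 0 -> (C,0)->write 1,move R,goto D. Now: state=D, head=4, tape[-1..5]=0011100 (head:      ^)
Step 5: in state D at pos 4, read 0 -> (D,0)->write 0,move L,goto B. Now: state=B, head=3, tape[-1..5]=0011100 (head:     ^)
Head positions at steps 0..5: starting at 0, distinct positions visited = {0, 1, 2, 3, 4} -> 5 position(s)

Answer: 5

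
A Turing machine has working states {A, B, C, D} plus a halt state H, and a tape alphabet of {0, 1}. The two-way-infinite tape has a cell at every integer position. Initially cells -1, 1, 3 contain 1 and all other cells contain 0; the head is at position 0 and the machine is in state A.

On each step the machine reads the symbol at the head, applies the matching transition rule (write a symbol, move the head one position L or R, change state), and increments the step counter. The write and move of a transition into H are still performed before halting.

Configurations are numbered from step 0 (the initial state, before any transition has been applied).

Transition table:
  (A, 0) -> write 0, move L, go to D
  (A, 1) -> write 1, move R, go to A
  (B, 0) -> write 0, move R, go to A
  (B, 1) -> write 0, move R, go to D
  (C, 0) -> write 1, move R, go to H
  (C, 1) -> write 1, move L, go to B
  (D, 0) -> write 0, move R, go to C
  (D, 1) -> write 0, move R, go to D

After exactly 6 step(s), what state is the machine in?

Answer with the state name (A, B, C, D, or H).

Answer: A

Derivation:
Step 1: in state A at pos 0, read 0 -> (A,0)->write 0,move L,goto D. Now: state=D, head=-1, tape[-2..4]=0101010 (head:  ^)
Step 2: in state D at pos -1, read 1 -> (D,1)->write 0,move R,goto D. Now: state=D, head=0, tape[-2..4]=0001010 (head:   ^)
Step 3: in state D at pos 0, read 0 -> (D,0)->write 0,move R,goto C. Now: state=C, head=1, tape[-2..4]=0001010 (head:    ^)
Step 4: in state C at pos 1, read 1 -> (C,1)->write 1,move L,goto B. Now: state=B, head=0, tape[-2..4]=0001010 (head:   ^)
Step 5: in state B at pos 0, read 0 -> (B,0)->write 0,move R,goto A. Now: state=A, head=1, tape[-2..4]=0001010 (head:    ^)
Step 6: in state A at pos 1, read 1 -> (A,1)->write 1,move R,goto A. Now: state=A, head=2, tape[-2..4]=0001010 (head:     ^)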